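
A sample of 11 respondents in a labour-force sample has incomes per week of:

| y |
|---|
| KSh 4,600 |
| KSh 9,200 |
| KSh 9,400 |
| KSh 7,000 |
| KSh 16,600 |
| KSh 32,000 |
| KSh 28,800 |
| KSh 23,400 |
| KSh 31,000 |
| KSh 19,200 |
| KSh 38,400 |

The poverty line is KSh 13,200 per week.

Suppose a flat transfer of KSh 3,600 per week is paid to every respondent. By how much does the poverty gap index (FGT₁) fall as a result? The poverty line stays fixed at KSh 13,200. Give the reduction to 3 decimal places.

Before: below the line — KSh 4,600, KSh 7,000, KSh 9,200, KSh 9,400; poverty gap index (FGT₁) = 0.15565.
After the KSh 3,600 transfer: below the line — KSh 8,200, KSh 10,600, KSh 12,800, KSh 13,000; poverty gap index (FGT₁) = 0.05647.
Reduction = 0.15565 − 0.05647 = 0.099.

0.099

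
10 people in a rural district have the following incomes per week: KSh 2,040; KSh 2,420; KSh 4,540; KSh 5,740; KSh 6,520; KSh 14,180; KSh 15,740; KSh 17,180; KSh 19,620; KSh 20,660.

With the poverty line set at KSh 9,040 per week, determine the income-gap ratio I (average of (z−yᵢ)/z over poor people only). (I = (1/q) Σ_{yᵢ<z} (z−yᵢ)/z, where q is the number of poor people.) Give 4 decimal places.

0.5296

Incomes under z: KSh 2,040, KSh 2,420, KSh 4,540, KSh 5,740, KSh 6,520 (q = 5 of N = 10).
Shortfall ratios (z−y)/z: 0.7743, 0.7323, 0.4978, 0.3650, 0.2788; sum = 2.648230.
I averages over the q = 5 poor units only: 2.648230 / 5 = 0.5296.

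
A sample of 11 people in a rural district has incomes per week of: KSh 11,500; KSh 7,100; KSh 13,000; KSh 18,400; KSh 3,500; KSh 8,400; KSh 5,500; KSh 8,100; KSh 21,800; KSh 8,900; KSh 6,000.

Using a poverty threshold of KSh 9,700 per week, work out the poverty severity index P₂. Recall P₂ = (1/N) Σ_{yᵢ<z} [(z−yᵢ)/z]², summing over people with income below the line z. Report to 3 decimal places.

0.079

Incomes under z: KSh 3,500, KSh 5,500, KSh 6,000, KSh 7,100, KSh 8,100, KSh 8,400, KSh 8,900 (q = 7 of N = 11).
Relative gaps: (9700−3500)/9700 = 0.6392; (9700−5500)/9700 = 0.4330; (9700−6000)/9700 = 0.3814; (9700−7100)/9700 = 0.2680; (9700−8100)/9700 = 0.1649; (9700−8400)/9700 = 0.1340; (9700−8900)/9700 = 0.0825.
Squared: 0.4085; 0.1875; 0.1455; 0.0718; 0.0272; 0.0180; 0.0068.
Sum = 0.865342; P₂ = 0.865342 / 11 = 0.079.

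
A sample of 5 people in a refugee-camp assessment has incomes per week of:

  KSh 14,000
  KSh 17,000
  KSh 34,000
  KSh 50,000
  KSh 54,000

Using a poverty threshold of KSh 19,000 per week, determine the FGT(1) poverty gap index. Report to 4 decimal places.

0.0737

Below the line: KSh 14,000, KSh 17,000 (q = 2 of N = 5).
Relative gaps: (19000−14000)/19000 = 0.2632; (19000−17000)/19000 = 0.1053.
Sum of shortfalls = 0.368421; P₁ averages over all N: 0.368421 / 5 = 0.0737.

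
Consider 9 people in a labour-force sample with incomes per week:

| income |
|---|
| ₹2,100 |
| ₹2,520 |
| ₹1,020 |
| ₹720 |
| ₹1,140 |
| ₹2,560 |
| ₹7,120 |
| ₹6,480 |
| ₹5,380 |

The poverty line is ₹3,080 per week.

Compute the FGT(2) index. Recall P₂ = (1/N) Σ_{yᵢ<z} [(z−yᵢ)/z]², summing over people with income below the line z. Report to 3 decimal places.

0.177

Below the line: ₹720, ₹1,020, ₹1,140, ₹2,100, ₹2,520, ₹2,560 (q = 6 of N = 9).
Relative gaps: (3080−720)/3080 = 0.7662; (3080−1020)/3080 = 0.6688; (3080−1140)/3080 = 0.6299; (3080−2100)/3080 = 0.3182; (3080−2520)/3080 = 0.1818; (3080−2560)/3080 = 0.1688.
Squared: 0.5871; 0.4473; 0.3967; 0.1012; 0.0331; 0.0285.
Sum = 1.593987; P₂ = 1.593987 / 9 = 0.177.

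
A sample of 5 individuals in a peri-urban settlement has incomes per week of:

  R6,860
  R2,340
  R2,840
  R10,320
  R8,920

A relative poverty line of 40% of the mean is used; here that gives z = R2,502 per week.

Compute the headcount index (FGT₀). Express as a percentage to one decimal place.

1 of the 5 individuals have income below R2,502.
H = 1/5 = 20.0%.

20.0%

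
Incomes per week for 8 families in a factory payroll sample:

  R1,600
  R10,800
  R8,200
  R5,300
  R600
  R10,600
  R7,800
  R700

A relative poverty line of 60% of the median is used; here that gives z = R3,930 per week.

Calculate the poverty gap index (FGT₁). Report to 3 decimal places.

0.283

Below the line: R600, R700, R1,600 (q = 3 of N = 8).
Shortfall ratios: (3930−600)/3930 = 0.8473; (3930−700)/3930 = 0.8219; (3930−1600)/3930 = 0.5929.
Sum of shortfalls = 2.262087; P₁ averages over all N: 2.262087 / 8 = 0.283.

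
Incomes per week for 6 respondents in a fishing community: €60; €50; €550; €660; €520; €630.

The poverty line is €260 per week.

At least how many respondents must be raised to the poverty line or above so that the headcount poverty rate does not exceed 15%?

Currently q = 2 of N = 6 are below the line (H = 0.333).
A headcount ratio of at most 15% allows at most ⌊0.15 × 6⌋ = 0 poor respondents.
So at least 2 − 0 = 2 must be lifted.

2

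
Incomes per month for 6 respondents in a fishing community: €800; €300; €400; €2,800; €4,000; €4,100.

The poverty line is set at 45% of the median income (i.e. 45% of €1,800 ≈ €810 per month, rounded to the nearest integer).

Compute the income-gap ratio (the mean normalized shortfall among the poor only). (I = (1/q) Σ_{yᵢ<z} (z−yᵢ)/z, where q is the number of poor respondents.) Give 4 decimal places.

Below the line: €300, €400, €800 (q = 3 of N = 6).
Relative gaps: 0.6296, 0.5062, 0.0123; sum = 1.148148.
I averages over the q = 3 poor units only: 1.148148 / 3 = 0.3827.

0.3827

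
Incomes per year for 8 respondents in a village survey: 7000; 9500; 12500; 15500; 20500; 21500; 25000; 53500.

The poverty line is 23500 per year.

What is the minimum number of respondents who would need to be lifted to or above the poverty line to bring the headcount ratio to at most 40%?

3

Currently q = 6 of N = 8 are below the line (H = 0.750).
A headcount ratio of at most 40% allows at most ⌊0.40 × 8⌋ = 3 poor respondents.
So at least 6 − 3 = 3 must be lifted.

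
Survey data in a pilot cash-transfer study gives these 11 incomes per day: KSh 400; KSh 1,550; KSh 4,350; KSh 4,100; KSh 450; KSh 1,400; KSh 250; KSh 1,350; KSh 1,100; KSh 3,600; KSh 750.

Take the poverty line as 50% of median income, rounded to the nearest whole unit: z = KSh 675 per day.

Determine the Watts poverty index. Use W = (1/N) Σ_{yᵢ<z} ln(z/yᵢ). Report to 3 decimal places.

0.175

Incomes under z: KSh 250, KSh 400, KSh 450 (q = 3 of N = 11).
Log gaps: ln(675/250) = 0.9933; ln(675/400) = 0.5232; ln(675/450) = 0.4055.
W = 1.921965 / 11 = 0.175.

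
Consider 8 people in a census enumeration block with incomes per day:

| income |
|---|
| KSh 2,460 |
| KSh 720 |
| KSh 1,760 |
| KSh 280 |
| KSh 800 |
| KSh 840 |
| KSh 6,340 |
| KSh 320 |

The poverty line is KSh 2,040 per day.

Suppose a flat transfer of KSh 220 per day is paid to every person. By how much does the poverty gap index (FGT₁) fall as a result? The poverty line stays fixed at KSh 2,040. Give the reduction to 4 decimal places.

Before: below the line — KSh 280, KSh 320, KSh 720, KSh 800, KSh 840, KSh 1,760; poverty gap index (FGT₁) = 0.460784.
After the KSh 220 transfer: below the line — KSh 500, KSh 540, KSh 940, KSh 1,020, KSh 1,060, KSh 1,980; poverty gap index (FGT₁) = 0.379902.
Reduction = 0.460784 − 0.379902 = 0.0809.

0.0809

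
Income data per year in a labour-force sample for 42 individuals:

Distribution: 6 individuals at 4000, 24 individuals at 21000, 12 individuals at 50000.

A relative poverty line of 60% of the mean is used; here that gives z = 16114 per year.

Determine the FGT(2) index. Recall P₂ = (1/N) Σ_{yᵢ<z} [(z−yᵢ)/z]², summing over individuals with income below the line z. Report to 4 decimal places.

0.0807

Below the line: 6×4000 (q = 6 of N = 42).
Shortfall ratios: (16114−4000)/16114 = 0.7518 (×6).
Squared: 0.5652 (×6).
Sum = 3.390937; P₂ = 3.390937 / 42 = 0.0807.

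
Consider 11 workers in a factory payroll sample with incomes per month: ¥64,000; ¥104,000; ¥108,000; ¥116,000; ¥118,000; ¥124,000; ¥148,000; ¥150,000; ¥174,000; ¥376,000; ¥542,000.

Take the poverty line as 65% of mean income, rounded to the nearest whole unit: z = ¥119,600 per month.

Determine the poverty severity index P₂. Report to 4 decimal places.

Below z: ¥64,000, ¥104,000, ¥108,000, ¥116,000, ¥118,000 (q = 5 of N = 11).
Normalized shortfalls: (119600−64000)/119600 = 0.4649; (119600−104000)/119600 = 0.1304; (119600−108000)/119600 = 0.0970; (119600−116000)/119600 = 0.0301; (119600−118000)/119600 = 0.0134.
Squared: 0.2161; 0.0170; 0.0094; 0.0009; 0.0002.
Sum = 0.243621; P₂ = 0.243621 / 11 = 0.0221.

0.0221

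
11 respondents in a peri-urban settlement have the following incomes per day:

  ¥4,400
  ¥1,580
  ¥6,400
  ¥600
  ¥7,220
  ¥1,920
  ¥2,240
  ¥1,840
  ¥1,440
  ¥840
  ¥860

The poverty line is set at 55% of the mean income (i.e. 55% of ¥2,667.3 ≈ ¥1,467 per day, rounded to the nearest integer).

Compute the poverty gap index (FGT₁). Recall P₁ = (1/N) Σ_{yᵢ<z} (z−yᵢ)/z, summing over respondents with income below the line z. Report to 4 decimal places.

0.1319

Poor units: ¥600, ¥840, ¥860, ¥1,440 (q = 4 of N = 11).
Gap ratios (z−y)/z: (1467−600)/1467 = 0.5910; (1467−840)/1467 = 0.4274; (1467−860)/1467 = 0.4138; (1467−1440)/1467 = 0.0184.
Sum of shortfalls = 1.450579; P₁ averages over all N: 1.450579 / 11 = 0.1319.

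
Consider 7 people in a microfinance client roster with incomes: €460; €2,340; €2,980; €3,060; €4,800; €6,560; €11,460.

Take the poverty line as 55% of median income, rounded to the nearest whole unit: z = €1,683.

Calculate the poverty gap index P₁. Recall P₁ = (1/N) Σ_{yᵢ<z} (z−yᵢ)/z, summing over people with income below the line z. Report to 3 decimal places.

0.104

Incomes under z: €460 (q = 1 of N = 7).
Gap ratios (z−y)/z: (1683−460)/1683 = 0.7267.
Sum of shortfalls = 0.726679; P₁ averages over all N: 0.726679 / 7 = 0.104.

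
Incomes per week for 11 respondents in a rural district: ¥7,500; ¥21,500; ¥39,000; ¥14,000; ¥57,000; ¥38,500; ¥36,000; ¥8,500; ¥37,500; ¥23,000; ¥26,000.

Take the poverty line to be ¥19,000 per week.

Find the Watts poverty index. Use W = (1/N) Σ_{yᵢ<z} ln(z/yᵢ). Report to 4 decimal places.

0.1854

Below z: ¥7,500, ¥8,500, ¥14,000 (q = 3 of N = 11).
Log shortfalls: ln(19000/7500) = 0.9295; ln(19000/8500) = 0.8044; ln(19000/14000) = 0.3054.
W = 2.039290 / 11 = 0.1854.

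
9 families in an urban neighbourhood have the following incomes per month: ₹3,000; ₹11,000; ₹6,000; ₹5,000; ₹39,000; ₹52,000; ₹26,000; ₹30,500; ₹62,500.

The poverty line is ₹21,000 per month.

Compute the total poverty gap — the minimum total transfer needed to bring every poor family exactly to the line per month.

Below the line: ₹3,000, ₹5,000, ₹6,000, ₹11,000 (q = 4 of N = 9).
Individual gaps: 21000−3000 = 18000; 21000−5000 = 16000; 21000−6000 = 15000; 21000−11000 = 10000.
Aggregate gap = ₹59,000.

₹59,000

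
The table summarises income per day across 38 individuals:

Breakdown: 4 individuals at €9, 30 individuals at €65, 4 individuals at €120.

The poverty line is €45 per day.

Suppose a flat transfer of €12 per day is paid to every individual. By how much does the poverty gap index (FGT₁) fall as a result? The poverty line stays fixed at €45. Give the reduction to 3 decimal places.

0.028

Before: below the line — 4×€9; poverty gap index (FGT₁) = 0.08421.
After the €12 transfer: below the line — 4×€21; poverty gap index (FGT₁) = 0.05614.
Reduction = 0.08421 − 0.05614 = 0.028.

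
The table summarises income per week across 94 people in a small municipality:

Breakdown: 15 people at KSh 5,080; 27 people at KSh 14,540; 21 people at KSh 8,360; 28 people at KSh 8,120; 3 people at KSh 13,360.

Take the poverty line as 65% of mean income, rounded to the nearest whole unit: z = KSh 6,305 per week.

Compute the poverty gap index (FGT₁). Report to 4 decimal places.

0.0310

Below z: 15×KSh 5,080 (q = 15 of N = 94).
Relative gaps: (6305−5080)/6305 = 0.1943 (×15).
Sum of shortfalls = 2.914354; P₁ averages over all N: 2.914354 / 94 = 0.0310.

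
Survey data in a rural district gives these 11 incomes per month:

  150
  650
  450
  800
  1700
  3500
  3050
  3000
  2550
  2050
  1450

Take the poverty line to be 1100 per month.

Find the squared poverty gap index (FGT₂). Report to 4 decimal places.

0.1215

Poor units: 150, 450, 650, 800 (q = 4 of N = 11).
Shortfall ratios: (1100−150)/1100 = 0.8636; (1100−450)/1100 = 0.5909; (1100−650)/1100 = 0.4091; (1100−800)/1100 = 0.2727.
Squared: 0.7459; 0.3492; 0.1674; 0.0744.
Sum = 1.336777; P₂ = 1.336777 / 11 = 0.1215.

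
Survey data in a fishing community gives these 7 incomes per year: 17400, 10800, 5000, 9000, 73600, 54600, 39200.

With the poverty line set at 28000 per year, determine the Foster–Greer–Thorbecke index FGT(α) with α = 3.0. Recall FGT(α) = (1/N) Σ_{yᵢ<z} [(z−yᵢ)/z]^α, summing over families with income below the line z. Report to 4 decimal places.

0.1647

Poor units: 5000, 9000, 10800, 17400 (q = 4 of N = 7).
Relative gaps: (28000−5000)/28000 = 0.8214; (28000−9000)/28000 = 0.6786; (28000−10800)/28000 = 0.6143; (28000−17400)/28000 = 0.3786.
Raised to α = 3.0: 0.55425; 0.31245; 0.23180; 0.05426.
Sum = 1.152763; FGT(3.0) = 1.152763 / 7 = 0.1647.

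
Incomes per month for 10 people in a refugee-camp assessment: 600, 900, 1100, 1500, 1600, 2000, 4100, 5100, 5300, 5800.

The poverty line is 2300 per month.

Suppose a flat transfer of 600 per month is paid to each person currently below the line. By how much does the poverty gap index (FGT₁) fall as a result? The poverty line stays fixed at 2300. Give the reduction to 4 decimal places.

Before: below the line — 600, 900, 1100, 1500, 1600, 2000; poverty gap index (FGT₁) = 0.265217.
After the 600 transfer: below the line — 1200, 1500, 1700, 2100, 2200; poverty gap index (FGT₁) = 0.121739.
Reduction = 0.265217 − 0.121739 = 0.1435.

0.1435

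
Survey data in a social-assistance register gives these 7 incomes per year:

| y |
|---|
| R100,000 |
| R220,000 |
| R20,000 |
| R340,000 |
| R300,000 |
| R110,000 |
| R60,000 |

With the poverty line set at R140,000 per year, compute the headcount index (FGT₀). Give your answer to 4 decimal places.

0.5714

4 of the 7 workers have income below R140,000.
H = 4/7 = 0.5714.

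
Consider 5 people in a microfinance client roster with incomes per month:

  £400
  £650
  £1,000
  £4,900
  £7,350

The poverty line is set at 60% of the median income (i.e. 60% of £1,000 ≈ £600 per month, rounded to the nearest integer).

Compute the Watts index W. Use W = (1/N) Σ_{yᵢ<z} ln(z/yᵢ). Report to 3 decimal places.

0.081

Incomes under z: £400 (q = 1 of N = 5).
Log gaps: ln(600/400) = 0.4055.
W = 0.405465 / 5 = 0.081.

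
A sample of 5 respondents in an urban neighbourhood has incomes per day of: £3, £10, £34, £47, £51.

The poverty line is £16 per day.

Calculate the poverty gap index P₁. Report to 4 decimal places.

0.2375

Poor units: £3, £10 (q = 2 of N = 5).
Gap ratios (z−y)/z: (16−3)/16 = 0.8125; (16−10)/16 = 0.3750.
Σ = 1.187500. Dividing by the full population N = 5 gives P₁ = 0.2375.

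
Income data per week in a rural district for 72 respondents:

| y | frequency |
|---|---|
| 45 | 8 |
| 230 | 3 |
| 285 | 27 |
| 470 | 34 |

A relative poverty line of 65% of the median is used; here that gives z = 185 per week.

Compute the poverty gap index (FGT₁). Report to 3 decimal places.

Below z: 8×45 (q = 8 of N = 72).
Shortfall ratios: (185−45)/185 = 0.7568 (×8).
Σ = 6.054054. Dividing by the full population N = 72 gives P₁ = 0.084.

0.084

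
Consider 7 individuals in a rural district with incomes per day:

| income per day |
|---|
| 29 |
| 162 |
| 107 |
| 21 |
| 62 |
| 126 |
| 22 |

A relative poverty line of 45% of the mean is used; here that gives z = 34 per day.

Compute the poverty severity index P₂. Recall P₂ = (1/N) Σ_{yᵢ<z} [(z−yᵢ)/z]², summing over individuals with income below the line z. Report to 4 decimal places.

Incomes under z: 21, 22, 29 (q = 3 of N = 7).
Normalized shortfalls: (34−21)/34 = 0.3824; (34−22)/34 = 0.3529; (34−29)/34 = 0.1471.
Squared: 0.1462; 0.1246; 0.0216.
Sum = 0.292388; P₂ = 0.292388 / 7 = 0.0418.

0.0418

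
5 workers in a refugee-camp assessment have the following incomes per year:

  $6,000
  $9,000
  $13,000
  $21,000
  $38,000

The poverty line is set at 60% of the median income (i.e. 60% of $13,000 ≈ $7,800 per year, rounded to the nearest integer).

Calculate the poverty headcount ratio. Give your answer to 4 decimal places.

0.2000

1 of the 5 workers have income below $7,800.
H = 1/5 = 0.2000.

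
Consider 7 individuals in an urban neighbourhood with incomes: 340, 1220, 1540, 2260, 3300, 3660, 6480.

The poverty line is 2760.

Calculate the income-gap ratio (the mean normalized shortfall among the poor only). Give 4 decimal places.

0.5145

Incomes under z: 340, 1220, 1540, 2260 (q = 4 of N = 7).
Shortfall ratios (z−y)/z: 0.8768, 0.5580, 0.4420, 0.1812; sum = 2.057971.
The income-gap ratio divides by q (the poor only): 2.057971 / 4 = 0.5145.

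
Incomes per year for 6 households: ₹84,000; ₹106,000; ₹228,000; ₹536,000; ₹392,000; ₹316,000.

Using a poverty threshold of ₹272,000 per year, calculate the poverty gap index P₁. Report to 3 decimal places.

Below the line: ₹84,000, ₹106,000, ₹228,000 (q = 3 of N = 6).
Gap ratios (z−y)/z: (272000−84000)/272000 = 0.6912; (272000−106000)/272000 = 0.6103; (272000−228000)/272000 = 0.1618.
Sum of shortfalls = 1.463235; P₁ averages over all N: 1.463235 / 6 = 0.244.

0.244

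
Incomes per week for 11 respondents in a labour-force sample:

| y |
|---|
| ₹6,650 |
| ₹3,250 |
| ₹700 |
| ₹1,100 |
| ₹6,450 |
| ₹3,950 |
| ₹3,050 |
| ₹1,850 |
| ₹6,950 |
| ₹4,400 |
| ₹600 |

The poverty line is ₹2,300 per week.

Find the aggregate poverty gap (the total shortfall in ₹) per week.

₹4,950

Below z: ₹600, ₹700, ₹1,100, ₹1,850 (q = 4 of N = 11).
Individual gaps: 2300−600 = 1700; 2300−700 = 1600; 2300−1100 = 1200; 2300−1850 = 450.
Aggregate gap = ₹4,950.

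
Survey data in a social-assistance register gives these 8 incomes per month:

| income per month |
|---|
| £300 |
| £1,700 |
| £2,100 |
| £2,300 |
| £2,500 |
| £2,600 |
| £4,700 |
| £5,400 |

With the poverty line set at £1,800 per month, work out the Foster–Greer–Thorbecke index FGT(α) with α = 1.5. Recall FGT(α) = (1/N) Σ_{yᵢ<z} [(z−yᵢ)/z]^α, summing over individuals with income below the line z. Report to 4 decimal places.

Incomes under z: £300, £1,700 (q = 2 of N = 8).
Shortfall ratios: (1800−300)/1800 = 0.8333; (1800−1700)/1800 = 0.0556.
Raised to α = 1.5: 0.76073; 0.01309.
Sum = 0.773820; FGT(1.5) = 0.773820 / 8 = 0.0967.

0.0967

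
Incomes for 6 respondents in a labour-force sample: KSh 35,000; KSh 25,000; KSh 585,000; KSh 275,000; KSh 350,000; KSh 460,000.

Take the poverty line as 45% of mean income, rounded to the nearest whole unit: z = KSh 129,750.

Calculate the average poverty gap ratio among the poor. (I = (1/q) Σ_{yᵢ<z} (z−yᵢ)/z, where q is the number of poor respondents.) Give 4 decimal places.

Incomes under z: KSh 25,000, KSh 35,000 (q = 2 of N = 6).
Shortfall ratios (z−y)/z: 0.8073, 0.7303; sum = 1.537572.
The income-gap ratio divides by q (the poor only): 1.537572 / 2 = 0.7688.

0.7688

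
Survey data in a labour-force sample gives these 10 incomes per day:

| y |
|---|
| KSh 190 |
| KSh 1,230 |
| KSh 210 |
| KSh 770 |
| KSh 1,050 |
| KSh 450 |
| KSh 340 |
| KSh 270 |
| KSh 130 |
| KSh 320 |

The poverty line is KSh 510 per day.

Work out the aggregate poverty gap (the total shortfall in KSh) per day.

KSh 1,660

Incomes under z: KSh 130, KSh 190, KSh 210, KSh 270, KSh 320, KSh 340, KSh 450 (q = 7 of N = 10).
Individual gaps: 510−130 = 380; 510−190 = 320; 510−210 = 300; 510−270 = 240; 510−320 = 190; 510−340 = 170; 510−450 = 60.
Aggregate gap = KSh 1,660.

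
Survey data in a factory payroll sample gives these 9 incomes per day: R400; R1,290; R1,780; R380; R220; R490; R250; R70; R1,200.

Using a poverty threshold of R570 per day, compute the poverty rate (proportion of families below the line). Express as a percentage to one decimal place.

6 of the 9 families have income below R570.
H = 6/9 = 66.7%.

66.7%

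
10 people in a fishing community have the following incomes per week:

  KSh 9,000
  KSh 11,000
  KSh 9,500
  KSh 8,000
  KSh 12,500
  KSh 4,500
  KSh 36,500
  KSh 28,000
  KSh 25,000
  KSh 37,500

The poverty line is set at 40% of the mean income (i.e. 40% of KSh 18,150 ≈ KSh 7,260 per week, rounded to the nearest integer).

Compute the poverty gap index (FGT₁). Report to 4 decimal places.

Below the line: KSh 4,500 (q = 1 of N = 10).
Shortfall ratios: (7260−4500)/7260 = 0.3802.
Σ = 0.380165. Dividing by the full population N = 10 gives P₁ = 0.0380.

0.0380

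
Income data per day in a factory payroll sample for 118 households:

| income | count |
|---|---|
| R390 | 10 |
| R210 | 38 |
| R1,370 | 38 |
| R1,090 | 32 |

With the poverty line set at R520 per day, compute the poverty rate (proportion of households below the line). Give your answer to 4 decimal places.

48 of the 118 households have income below R520.
H = 48/118 = 0.4068.

0.4068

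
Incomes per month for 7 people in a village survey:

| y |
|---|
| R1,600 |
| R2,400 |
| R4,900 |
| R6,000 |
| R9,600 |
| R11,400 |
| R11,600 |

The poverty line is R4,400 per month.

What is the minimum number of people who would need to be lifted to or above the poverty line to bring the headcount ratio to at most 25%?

Currently q = 2 of N = 7 are below the line (H = 0.286).
A headcount ratio of at most 25% allows at most ⌊0.25 × 7⌋ = 1 poor people.
So at least 2 − 1 = 1 must be lifted.

1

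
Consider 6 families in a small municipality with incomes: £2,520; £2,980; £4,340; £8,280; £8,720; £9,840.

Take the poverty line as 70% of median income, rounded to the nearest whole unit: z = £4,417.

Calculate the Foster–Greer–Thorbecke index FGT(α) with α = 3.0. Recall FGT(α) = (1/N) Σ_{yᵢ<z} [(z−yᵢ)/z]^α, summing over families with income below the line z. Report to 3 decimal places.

Poor units: £2,520, £2,980, £4,340 (q = 3 of N = 6).
Shortfall ratios: (4417−2520)/4417 = 0.4295; (4417−2980)/4417 = 0.3253; (4417−4340)/4417 = 0.0174.
Raised to α = 3.0: 0.07922; 0.03443; 0.00001.
Sum = 0.113657; FGT(3.0) = 0.113657 / 6 = 0.019.

0.019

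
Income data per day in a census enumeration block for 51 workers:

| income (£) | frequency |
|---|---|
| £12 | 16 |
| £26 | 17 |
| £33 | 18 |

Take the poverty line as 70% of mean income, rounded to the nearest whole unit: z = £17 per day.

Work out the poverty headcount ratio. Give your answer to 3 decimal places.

0.314

16 of the 51 workers have income below £17.
H = 16/51 = 0.314.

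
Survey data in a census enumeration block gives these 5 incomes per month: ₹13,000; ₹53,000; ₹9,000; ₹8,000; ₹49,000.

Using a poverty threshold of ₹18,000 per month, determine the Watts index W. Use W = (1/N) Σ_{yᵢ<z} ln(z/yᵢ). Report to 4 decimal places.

0.3659

Below z: ₹8,000, ₹9,000, ₹13,000 (q = 3 of N = 5).
Log gaps: ln(18000/8000) = 0.8109; ln(18000/9000) = 0.6931; ln(18000/13000) = 0.3254.
W = 1.829500 / 5 = 0.3659.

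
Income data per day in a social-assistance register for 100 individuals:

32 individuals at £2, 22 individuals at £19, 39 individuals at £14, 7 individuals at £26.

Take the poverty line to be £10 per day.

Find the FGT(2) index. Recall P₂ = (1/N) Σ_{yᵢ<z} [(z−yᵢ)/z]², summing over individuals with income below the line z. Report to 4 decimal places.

0.2048

Below z: 32×£2 (q = 32 of N = 100).
Relative gaps: (10−2)/10 = 0.8000 (×32).
Squared: 0.6400 (×32).
Sum = 20.480000; P₂ = 20.480000 / 100 = 0.2048.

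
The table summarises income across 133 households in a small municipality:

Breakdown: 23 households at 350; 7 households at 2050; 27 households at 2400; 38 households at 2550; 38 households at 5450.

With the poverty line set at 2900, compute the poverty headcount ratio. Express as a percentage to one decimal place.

71.4%

95 of the 133 households have income below 2900.
H = 95/133 = 71.4%.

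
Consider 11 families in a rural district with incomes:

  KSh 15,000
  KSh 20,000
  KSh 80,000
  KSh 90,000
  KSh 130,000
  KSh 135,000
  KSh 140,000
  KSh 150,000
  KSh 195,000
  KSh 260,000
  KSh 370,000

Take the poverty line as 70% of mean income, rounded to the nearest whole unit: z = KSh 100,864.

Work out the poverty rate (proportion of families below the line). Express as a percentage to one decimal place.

4 of the 11 families have income below KSh 100,864.
H = 4/11 = 36.4%.

36.4%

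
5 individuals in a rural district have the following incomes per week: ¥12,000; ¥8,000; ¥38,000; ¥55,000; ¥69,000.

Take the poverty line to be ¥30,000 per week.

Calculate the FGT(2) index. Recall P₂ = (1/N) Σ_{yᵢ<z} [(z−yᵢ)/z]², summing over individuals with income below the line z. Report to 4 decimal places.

Poor units: ¥8,000, ¥12,000 (q = 2 of N = 5).
Shortfall ratios: (30000−8000)/30000 = 0.7333; (30000−12000)/30000 = 0.6000.
Squared: 0.5378; 0.3600.
Sum = 0.897778; P₂ = 0.897778 / 5 = 0.1796.

0.1796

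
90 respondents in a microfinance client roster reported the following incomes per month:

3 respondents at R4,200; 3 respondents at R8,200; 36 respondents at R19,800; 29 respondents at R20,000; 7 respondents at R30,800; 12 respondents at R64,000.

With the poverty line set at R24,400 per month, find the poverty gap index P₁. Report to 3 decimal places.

0.183

Below the line: 3×R4,200, 3×R8,200, 36×R19,800, 29×R20,000 (q = 71 of N = 90).
Normalized shortfalls: (24400−4200)/24400 = 0.8279 (×3); (24400−8200)/24400 = 0.6639 (×3); (24400−19800)/24400 = 0.1885 (×36); (24400−20000)/24400 = 0.1803 (×29).
Sum of shortfalls = 16.491803; P₁ averages over all N: 16.491803 / 90 = 0.183.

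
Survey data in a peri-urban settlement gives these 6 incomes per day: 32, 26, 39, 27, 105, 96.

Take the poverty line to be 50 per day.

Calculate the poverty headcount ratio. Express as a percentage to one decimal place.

4 of the 6 families have income below 50.
H = 4/6 = 66.7%.

66.7%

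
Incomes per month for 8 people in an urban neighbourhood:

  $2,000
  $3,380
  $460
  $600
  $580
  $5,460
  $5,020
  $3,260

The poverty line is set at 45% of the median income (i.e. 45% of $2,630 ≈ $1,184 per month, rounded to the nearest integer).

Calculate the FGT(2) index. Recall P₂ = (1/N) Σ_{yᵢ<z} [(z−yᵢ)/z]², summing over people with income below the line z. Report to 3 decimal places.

Below the line: $460, $580, $600 (q = 3 of N = 8).
Gap ratios (z−y)/z: (1184−460)/1184 = 0.6115; (1184−580)/1184 = 0.5101; (1184−600)/1184 = 0.4932.
Squared: 0.3739; 0.2602; 0.2433.
Sum = 0.877442; P₂ = 0.877442 / 8 = 0.110.

0.110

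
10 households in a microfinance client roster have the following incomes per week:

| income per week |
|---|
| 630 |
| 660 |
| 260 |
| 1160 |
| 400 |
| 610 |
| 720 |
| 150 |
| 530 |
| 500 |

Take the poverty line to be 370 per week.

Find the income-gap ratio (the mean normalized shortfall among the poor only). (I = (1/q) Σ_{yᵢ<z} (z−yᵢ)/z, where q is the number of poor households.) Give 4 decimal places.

Below the line: 150, 260 (q = 2 of N = 10).
Shortfall ratios (z−y)/z: 0.5946, 0.2973; sum = 0.891892.
The income-gap ratio divides by q (the poor only): 0.891892 / 2 = 0.4459.

0.4459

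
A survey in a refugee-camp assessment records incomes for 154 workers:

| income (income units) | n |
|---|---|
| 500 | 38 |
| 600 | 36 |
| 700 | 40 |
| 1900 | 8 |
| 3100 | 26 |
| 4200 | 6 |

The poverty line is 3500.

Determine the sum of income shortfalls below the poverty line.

Below z: 38×500, 36×600, 40×700, 8×1900, 26×3100 (q = 148 of N = 154).
Individual gaps: 38×(3500−500) = 114000; 36×(3500−600) = 104400; 40×(3500−700) = 112000; 8×(3500−1900) = 12800; 26×(3500−3100) = 10400.
Aggregate gap = 353600.

353600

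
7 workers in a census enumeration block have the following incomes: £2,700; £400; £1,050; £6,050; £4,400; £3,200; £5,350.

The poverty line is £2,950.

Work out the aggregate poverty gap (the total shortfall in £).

£4,700

Below the line: £400, £1,050, £2,700 (q = 3 of N = 7).
Individual gaps: 2950−400 = 2550; 2950−1050 = 1900; 2950−2700 = 250.
Aggregate gap = £4,700.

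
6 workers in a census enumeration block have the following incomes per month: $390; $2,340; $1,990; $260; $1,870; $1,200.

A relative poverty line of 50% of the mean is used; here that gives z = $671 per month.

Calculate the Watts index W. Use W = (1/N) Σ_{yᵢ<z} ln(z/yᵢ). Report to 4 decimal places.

Below the line: $260, $390 (q = 2 of N = 6).
ln(z/y) terms: ln(671/260) = 0.9481; ln(671/390) = 0.5426.
W = 1.490710 / 6 = 0.2485.

0.2485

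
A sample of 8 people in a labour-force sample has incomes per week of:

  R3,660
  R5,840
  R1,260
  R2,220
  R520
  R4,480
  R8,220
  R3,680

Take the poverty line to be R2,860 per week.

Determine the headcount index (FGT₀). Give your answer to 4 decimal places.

0.3750

3 of the 8 people have income below R2,860.
H = 3/8 = 0.3750.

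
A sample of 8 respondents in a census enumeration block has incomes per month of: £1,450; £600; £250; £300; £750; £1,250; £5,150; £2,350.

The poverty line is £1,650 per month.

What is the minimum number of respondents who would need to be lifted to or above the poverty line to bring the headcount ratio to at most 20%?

6 of the 8 respondents are poor, so H = 6/8 = 0.750.
A headcount ratio of at most 20% allows at most ⌊0.20 × 8⌋ = 1 poor respondents.
So at least 6 − 1 = 5 must be lifted.

5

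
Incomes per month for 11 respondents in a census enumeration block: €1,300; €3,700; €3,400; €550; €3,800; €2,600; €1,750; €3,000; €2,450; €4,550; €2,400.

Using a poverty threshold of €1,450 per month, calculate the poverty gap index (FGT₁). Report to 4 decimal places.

0.0658

Below z: €550, €1,300 (q = 2 of N = 11).
Relative gaps: (1450−550)/1450 = 0.6207; (1450−1300)/1450 = 0.1034.
Sum of shortfalls = 0.724138; P₁ averages over all N: 0.724138 / 11 = 0.0658.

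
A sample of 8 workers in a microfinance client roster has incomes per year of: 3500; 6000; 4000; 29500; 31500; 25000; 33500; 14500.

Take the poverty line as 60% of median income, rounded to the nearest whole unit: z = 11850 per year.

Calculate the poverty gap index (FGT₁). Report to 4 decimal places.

Poor units: 3500, 4000, 6000 (q = 3 of N = 8).
Normalized shortfalls: (11850−3500)/11850 = 0.7046; (11850−4000)/11850 = 0.6624; (11850−6000)/11850 = 0.4937.
Sum of shortfalls = 1.860759; P₁ averages over all N: 1.860759 / 8 = 0.2326.

0.2326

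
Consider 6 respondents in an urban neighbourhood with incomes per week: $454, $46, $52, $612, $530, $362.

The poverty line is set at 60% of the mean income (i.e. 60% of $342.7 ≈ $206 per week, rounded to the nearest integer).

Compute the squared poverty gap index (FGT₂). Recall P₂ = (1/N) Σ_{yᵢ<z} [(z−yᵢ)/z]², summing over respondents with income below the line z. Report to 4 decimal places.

Poor units: $46, $52 (q = 2 of N = 6).
Gap ratios (z−y)/z: (206−46)/206 = 0.7767; (206−52)/206 = 0.7476.
Squared: 0.6033; 0.5589.
Sum = 1.162126; P₂ = 1.162126 / 6 = 0.1937.

0.1937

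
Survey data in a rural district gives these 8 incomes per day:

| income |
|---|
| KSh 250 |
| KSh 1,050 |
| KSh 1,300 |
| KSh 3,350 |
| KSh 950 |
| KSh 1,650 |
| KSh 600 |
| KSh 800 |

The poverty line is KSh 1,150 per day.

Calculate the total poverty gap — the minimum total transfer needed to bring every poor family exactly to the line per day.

Below the line: KSh 250, KSh 600, KSh 800, KSh 950, KSh 1,050 (q = 5 of N = 8).
Individual gaps: 1150−250 = 900; 1150−600 = 550; 1150−800 = 350; 1150−950 = 200; 1150−1050 = 100.
Aggregate gap = KSh 2,100.

KSh 2,100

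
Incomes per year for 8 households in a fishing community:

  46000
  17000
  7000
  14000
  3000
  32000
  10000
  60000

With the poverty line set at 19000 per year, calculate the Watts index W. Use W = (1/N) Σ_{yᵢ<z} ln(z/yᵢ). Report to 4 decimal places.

0.4879

Incomes under z: 3000, 7000, 10000, 14000, 17000 (q = 5 of N = 8).
ln(z/y) terms: ln(19000/3000) = 1.8458; ln(19000/7000) = 0.9985; ln(19000/10000) = 0.6419; ln(19000/14000) = 0.3054; ln(19000/17000) = 0.1112.
W = 3.902817 / 8 = 0.4879.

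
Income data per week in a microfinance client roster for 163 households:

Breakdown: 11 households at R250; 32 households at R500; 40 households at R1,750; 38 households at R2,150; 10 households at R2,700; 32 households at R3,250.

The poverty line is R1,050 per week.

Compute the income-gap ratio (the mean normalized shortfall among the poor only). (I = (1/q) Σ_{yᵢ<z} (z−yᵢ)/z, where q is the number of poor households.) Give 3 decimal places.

Poor units: 11×R250, 32×R500 (q = 43 of N = 163).
Relative gaps: 0.7619 (×11), 0.5238 (×32); sum = 25.142857.
The income-gap ratio divides by q (the poor only): 25.142857 / 43 = 0.585.

0.585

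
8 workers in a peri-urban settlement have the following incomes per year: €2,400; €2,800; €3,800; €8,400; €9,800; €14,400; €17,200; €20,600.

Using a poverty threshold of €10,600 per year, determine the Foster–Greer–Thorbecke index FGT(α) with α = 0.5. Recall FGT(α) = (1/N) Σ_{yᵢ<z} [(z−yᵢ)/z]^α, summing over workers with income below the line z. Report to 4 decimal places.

0.4086

Incomes under z: €2,400, €2,800, €3,800, €8,400, €9,800 (q = 5 of N = 8).
Shortfall ratios: (10600−2400)/10600 = 0.7736; (10600−2800)/10600 = 0.7358; (10600−3800)/10600 = 0.6415; (10600−8400)/10600 = 0.2075; (10600−9800)/10600 = 0.0755.
Raised to α = 0.5: 0.87954; 0.85782; 0.80094; 0.45557; 0.27472.
Sum = 3.268591; FGT(0.5) = 3.268591 / 8 = 0.4086.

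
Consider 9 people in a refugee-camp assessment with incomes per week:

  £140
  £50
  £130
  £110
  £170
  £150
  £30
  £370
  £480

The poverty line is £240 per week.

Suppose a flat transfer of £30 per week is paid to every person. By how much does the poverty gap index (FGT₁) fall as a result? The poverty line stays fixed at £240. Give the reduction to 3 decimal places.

0.097

Before: below the line — £30, £50, £110, £130, £140, £150, £170; poverty gap index (FGT₁) = 0.41667.
After the £30 transfer: below the line — £60, £80, £140, £160, £170, £180, £200; poverty gap index (FGT₁) = 0.31944.
Reduction = 0.41667 − 0.31944 = 0.097.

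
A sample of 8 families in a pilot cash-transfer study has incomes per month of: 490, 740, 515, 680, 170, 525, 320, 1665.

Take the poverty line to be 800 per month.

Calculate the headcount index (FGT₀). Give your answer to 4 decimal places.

7 of the 8 families have income below 800.
H = 7/8 = 0.8750.

0.8750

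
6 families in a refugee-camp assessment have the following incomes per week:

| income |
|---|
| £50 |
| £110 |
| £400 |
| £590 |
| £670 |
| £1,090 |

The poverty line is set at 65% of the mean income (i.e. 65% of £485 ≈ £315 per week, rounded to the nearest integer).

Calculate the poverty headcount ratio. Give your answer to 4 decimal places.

0.3333

2 of the 6 families have income below £315.
H = 2/6 = 0.3333.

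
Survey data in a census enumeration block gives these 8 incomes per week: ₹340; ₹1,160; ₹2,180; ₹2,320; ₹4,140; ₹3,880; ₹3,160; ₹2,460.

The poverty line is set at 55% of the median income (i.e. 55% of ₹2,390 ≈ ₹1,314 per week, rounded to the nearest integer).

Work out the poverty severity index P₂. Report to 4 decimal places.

Below the line: ₹340, ₹1,160 (q = 2 of N = 8).
Gap ratios (z−y)/z: (1314−340)/1314 = 0.7412; (1314−1160)/1314 = 0.1172.
Squared: 0.5494; 0.0137.
Sum = 0.563184; P₂ = 0.563184 / 8 = 0.0704.

0.0704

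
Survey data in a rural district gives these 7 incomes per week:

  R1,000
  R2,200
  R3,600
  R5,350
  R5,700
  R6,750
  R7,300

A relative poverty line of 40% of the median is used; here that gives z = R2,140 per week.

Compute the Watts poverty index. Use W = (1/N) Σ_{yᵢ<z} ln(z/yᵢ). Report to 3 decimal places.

0.109

Incomes under z: R1,000 (q = 1 of N = 7).
ln(z/y) terms: ln(2140/1000) = 0.7608.
W = 0.760806 / 7 = 0.109.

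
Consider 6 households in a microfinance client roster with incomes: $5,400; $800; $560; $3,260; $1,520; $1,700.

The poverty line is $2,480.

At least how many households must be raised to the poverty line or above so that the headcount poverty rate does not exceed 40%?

4 of the 6 households are poor, so H = 4/6 = 0.667.
A headcount ratio of at most 40% allows at most ⌊0.40 × 6⌋ = 2 poor households.
So at least 4 − 2 = 2 must be lifted.

2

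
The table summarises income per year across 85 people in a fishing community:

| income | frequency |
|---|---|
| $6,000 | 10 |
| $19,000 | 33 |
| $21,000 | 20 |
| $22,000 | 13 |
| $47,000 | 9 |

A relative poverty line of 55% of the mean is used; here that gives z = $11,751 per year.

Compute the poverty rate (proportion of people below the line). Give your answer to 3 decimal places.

10 of the 85 people have income below $11,751.
H = 10/85 = 0.118.

0.118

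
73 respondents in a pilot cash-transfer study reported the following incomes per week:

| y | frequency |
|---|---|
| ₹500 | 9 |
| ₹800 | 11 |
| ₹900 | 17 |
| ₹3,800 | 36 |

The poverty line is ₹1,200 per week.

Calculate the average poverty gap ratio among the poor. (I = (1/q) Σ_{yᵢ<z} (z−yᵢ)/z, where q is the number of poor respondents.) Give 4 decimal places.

0.3559

Below z: 9×₹500, 11×₹800, 17×₹900 (q = 37 of N = 73).
Shortfall ratios (z−y)/z: 0.5833 (×9), 0.3333 (×11), 0.2500 (×17); sum = 13.166667.
I averages over the q = 37 poor units only: 13.166667 / 37 = 0.3559.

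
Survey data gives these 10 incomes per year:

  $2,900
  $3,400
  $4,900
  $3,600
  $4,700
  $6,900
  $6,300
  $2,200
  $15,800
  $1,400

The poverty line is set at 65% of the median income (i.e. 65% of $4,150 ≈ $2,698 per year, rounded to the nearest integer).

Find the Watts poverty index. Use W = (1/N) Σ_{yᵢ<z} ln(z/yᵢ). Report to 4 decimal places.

0.0860

Below the line: $1,400, $2,200 (q = 2 of N = 10).
Log gaps: ln(2698/1400) = 0.6560; ln(2698/2200) = 0.2041.
W = 0.860092 / 10 = 0.0860.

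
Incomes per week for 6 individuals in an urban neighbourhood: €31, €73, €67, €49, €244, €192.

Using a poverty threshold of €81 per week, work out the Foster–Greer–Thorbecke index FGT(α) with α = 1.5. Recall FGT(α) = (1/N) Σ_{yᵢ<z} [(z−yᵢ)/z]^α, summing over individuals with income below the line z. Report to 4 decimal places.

Below the line: €31, €49, €67, €73 (q = 4 of N = 6).
Normalized shortfalls: (81−31)/81 = 0.6173; (81−49)/81 = 0.3951; (81−67)/81 = 0.1728; (81−73)/81 = 0.0988.
Raised to α = 1.5: 0.48498; 0.24831; 0.07186; 0.03104.
Sum = 0.836191; FGT(1.5) = 0.836191 / 6 = 0.1394.

0.1394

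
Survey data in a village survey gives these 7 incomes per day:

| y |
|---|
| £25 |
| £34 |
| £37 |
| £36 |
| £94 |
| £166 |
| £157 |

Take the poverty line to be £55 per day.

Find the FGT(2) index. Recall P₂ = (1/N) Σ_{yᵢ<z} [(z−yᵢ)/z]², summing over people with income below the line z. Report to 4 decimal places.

0.0957

Below z: £25, £34, £36, £37 (q = 4 of N = 7).
Gap ratios (z−y)/z: (55−25)/55 = 0.5455; (55−34)/55 = 0.3818; (55−36)/55 = 0.3455; (55−37)/55 = 0.3273.
Squared: 0.2975; 0.1458; 0.1193; 0.1071.
Sum = 0.669752; P₂ = 0.669752 / 7 = 0.0957.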